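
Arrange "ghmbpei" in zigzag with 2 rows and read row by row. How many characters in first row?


Zigzag "ghmbpei" into 2 rows:
Placing characters:
  'g' => row 0
  'h' => row 1
  'm' => row 0
  'b' => row 1
  'p' => row 0
  'e' => row 1
  'i' => row 0
Rows:
  Row 0: "gmpi"
  Row 1: "hbe"
First row length: 4

4


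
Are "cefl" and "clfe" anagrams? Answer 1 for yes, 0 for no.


Strings: "cefl", "clfe"
Sorted first:  cefl
Sorted second: cefl
Sorted forms match => anagrams

1


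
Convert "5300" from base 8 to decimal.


Input: "5300" in base 8
Positional expansion:
  Digit '5' (value 5) x 8^3 = 2560
  Digit '3' (value 3) x 8^2 = 192
  Digit '0' (value 0) x 8^1 = 0
  Digit '0' (value 0) x 8^0 = 0
Sum = 2752

2752


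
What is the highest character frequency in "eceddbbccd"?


Input: eceddbbccd
Character counts:
  'b': 2
  'c': 3
  'd': 3
  'e': 2
Maximum frequency: 3

3


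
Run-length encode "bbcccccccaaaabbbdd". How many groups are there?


Input: bbcccccccaaaabbbdd
Scanning for consecutive runs:
  Group 1: 'b' x 2 (positions 0-1)
  Group 2: 'c' x 7 (positions 2-8)
  Group 3: 'a' x 4 (positions 9-12)
  Group 4: 'b' x 3 (positions 13-15)
  Group 5: 'd' x 2 (positions 16-17)
Total groups: 5

5


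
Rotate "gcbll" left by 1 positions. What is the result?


Input: "gcbll", rotate left by 1
First 1 characters: "g"
Remaining characters: "cbll"
Concatenate remaining + first: "cbll" + "g" = "cbllg"

cbllg


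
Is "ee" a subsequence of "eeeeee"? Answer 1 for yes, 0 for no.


Check if "ee" is a subsequence of "eeeeee"
Greedy scan:
  Position 0 ('e'): matches sub[0] = 'e'
  Position 1 ('e'): matches sub[1] = 'e'
  Position 2 ('e'): no match needed
  Position 3 ('e'): no match needed
  Position 4 ('e'): no match needed
  Position 5 ('e'): no match needed
All 2 characters matched => is a subsequence

1


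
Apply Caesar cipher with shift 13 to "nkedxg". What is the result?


Caesar cipher: shift "nkedxg" by 13
  'n' (pos 13) + 13 = pos 0 = 'a'
  'k' (pos 10) + 13 = pos 23 = 'x'
  'e' (pos 4) + 13 = pos 17 = 'r'
  'd' (pos 3) + 13 = pos 16 = 'q'
  'x' (pos 23) + 13 = pos 10 = 'k'
  'g' (pos 6) + 13 = pos 19 = 't'
Result: axrqkt

axrqkt


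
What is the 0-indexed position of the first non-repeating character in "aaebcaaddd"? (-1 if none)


Input: aaebcaaddd
Character frequencies:
  'a': 4
  'b': 1
  'c': 1
  'd': 3
  'e': 1
Scanning left to right for freq == 1:
  Position 0 ('a'): freq=4, skip
  Position 1 ('a'): freq=4, skip
  Position 2 ('e'): unique! => answer = 2

2


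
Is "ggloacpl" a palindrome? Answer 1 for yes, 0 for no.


Input: ggloacpl
Reversed: lpcaolgg
  Compare pos 0 ('g') with pos 7 ('l'): MISMATCH
  Compare pos 1 ('g') with pos 6 ('p'): MISMATCH
  Compare pos 2 ('l') with pos 5 ('c'): MISMATCH
  Compare pos 3 ('o') with pos 4 ('a'): MISMATCH
Result: not a palindrome

0


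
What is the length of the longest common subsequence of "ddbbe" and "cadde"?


LCS of "ddbbe" and "cadde"
DP table:
           c    a    d    d    e
      0    0    0    0    0    0
  d   0    0    0    1    1    1
  d   0    0    0    1    2    2
  b   0    0    0    1    2    2
  b   0    0    0    1    2    2
  e   0    0    0    1    2    3
LCS length = dp[5][5] = 3

3


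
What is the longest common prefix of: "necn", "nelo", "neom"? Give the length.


Words: necn, nelo, neom
  Position 0: all 'n' => match
  Position 1: all 'e' => match
  Position 2: ('c', 'l', 'o') => mismatch, stop
LCP = "ne" (length 2)

2


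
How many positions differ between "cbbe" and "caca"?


Comparing "cbbe" and "caca" position by position:
  Position 0: 'c' vs 'c' => same
  Position 1: 'b' vs 'a' => DIFFER
  Position 2: 'b' vs 'c' => DIFFER
  Position 3: 'e' vs 'a' => DIFFER
Positions that differ: 3

3


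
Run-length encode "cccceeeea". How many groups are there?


Input: cccceeeea
Scanning for consecutive runs:
  Group 1: 'c' x 4 (positions 0-3)
  Group 2: 'e' x 4 (positions 4-7)
  Group 3: 'a' x 1 (positions 8-8)
Total groups: 3

3


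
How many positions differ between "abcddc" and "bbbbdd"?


Comparing "abcddc" and "bbbbdd" position by position:
  Position 0: 'a' vs 'b' => DIFFER
  Position 1: 'b' vs 'b' => same
  Position 2: 'c' vs 'b' => DIFFER
  Position 3: 'd' vs 'b' => DIFFER
  Position 4: 'd' vs 'd' => same
  Position 5: 'c' vs 'd' => DIFFER
Positions that differ: 4

4


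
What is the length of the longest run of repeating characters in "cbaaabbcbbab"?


Input: "cbaaabbcbbab"
Scanning for longest run:
  Position 1 ('b'): new char, reset run to 1
  Position 2 ('a'): new char, reset run to 1
  Position 3 ('a'): continues run of 'a', length=2
  Position 4 ('a'): continues run of 'a', length=3
  Position 5 ('b'): new char, reset run to 1
  Position 6 ('b'): continues run of 'b', length=2
  Position 7 ('c'): new char, reset run to 1
  Position 8 ('b'): new char, reset run to 1
  Position 9 ('b'): continues run of 'b', length=2
  Position 10 ('a'): new char, reset run to 1
  Position 11 ('b'): new char, reset run to 1
Longest run: 'a' with length 3

3


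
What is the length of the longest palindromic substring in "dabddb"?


Input: "dabddb"
Checking substrings for palindromes:
  [2:6] "bddb" (len 4) => palindrome
  [3:5] "dd" (len 2) => palindrome
Longest palindromic substring: "bddb" with length 4

4


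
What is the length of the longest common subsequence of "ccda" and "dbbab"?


LCS of "ccda" and "dbbab"
DP table:
           d    b    b    a    b
      0    0    0    0    0    0
  c   0    0    0    0    0    0
  c   0    0    0    0    0    0
  d   0    1    1    1    1    1
  a   0    1    1    1    2    2
LCS length = dp[4][5] = 2

2


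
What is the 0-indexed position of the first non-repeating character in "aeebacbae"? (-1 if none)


Input: aeebacbae
Character frequencies:
  'a': 3
  'b': 2
  'c': 1
  'e': 3
Scanning left to right for freq == 1:
  Position 0 ('a'): freq=3, skip
  Position 1 ('e'): freq=3, skip
  Position 2 ('e'): freq=3, skip
  Position 3 ('b'): freq=2, skip
  Position 4 ('a'): freq=3, skip
  Position 5 ('c'): unique! => answer = 5

5


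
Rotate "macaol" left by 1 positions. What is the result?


Input: "macaol", rotate left by 1
First 1 characters: "m"
Remaining characters: "acaol"
Concatenate remaining + first: "acaol" + "m" = "acaolm"

acaolm


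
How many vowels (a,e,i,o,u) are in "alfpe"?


Input: alfpe
Checking each character:
  'a' at position 0: vowel (running total: 1)
  'l' at position 1: consonant
  'f' at position 2: consonant
  'p' at position 3: consonant
  'e' at position 4: vowel (running total: 2)
Total vowels: 2

2


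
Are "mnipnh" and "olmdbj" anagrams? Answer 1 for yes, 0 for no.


Strings: "mnipnh", "olmdbj"
Sorted first:  himnnp
Sorted second: bdjlmo
Differ at position 0: 'h' vs 'b' => not anagrams

0


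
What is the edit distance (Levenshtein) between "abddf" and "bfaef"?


Computing edit distance: "abddf" -> "bfaef"
DP table:
           b    f    a    e    f
      0    1    2    3    4    5
  a   1    1    2    2    3    4
  b   2    1    2    3    3    4
  d   3    2    2    3    4    4
  d   4    3    3    3    4    5
  f   5    4    3    4    4    4
Edit distance = dp[5][5] = 4

4


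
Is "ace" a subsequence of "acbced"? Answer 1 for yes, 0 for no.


Check if "ace" is a subsequence of "acbced"
Greedy scan:
  Position 0 ('a'): matches sub[0] = 'a'
  Position 1 ('c'): matches sub[1] = 'c'
  Position 2 ('b'): no match needed
  Position 3 ('c'): no match needed
  Position 4 ('e'): matches sub[2] = 'e'
  Position 5 ('d'): no match needed
All 3 characters matched => is a subsequence

1


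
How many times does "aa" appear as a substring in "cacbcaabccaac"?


Searching for "aa" in "cacbcaabccaac"
Scanning each position:
  Position 0: "ca" => no
  Position 1: "ac" => no
  Position 2: "cb" => no
  Position 3: "bc" => no
  Position 4: "ca" => no
  Position 5: "aa" => MATCH
  Position 6: "ab" => no
  Position 7: "bc" => no
  Position 8: "cc" => no
  Position 9: "ca" => no
  Position 10: "aa" => MATCH
  Position 11: "ac" => no
Total occurrences: 2

2


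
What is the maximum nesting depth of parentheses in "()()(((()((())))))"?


Input: "()()(((()((())))))"
Tracking depth:
  Position 0 '(': depth becomes 1
  Position 1 ')': depth becomes 0
  Position 2 '(': depth becomes 1
  Position 3 ')': depth becomes 0
  Position 4 '(': depth becomes 1
  Position 5 '(': depth becomes 2
  Position 6 '(': depth becomes 3
  Position 7 '(': depth becomes 4
  Position 8 ')': depth becomes 3
  Position 9 '(': depth becomes 4
  Position 10 '(': depth becomes 5
  Position 11 '(': depth becomes 6
  Position 12 ')': depth becomes 5
  Position 13 ')': depth becomes 4
  Position 14 ')': depth becomes 3
  Position 15 ')': depth becomes 2
  Position 16 ')': depth becomes 1
  Position 17 ')': depth becomes 0
Maximum depth reached: 6

6


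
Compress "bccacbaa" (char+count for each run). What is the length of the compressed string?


Input: bccacbaa
Runs:
  'b' x 1 => "b1"
  'c' x 2 => "c2"
  'a' x 1 => "a1"
  'c' x 1 => "c1"
  'b' x 1 => "b1"
  'a' x 2 => "a2"
Compressed: "b1c2a1c1b1a2"
Compressed length: 12

12


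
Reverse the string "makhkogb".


Input: makhkogb
Reading characters right to left:
  Position 7: 'b'
  Position 6: 'g'
  Position 5: 'o'
  Position 4: 'k'
  Position 3: 'h'
  Position 2: 'k'
  Position 1: 'a'
  Position 0: 'm'
Reversed: bgokhkam

bgokhkam


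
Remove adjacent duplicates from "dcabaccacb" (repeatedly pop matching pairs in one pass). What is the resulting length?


Input: dcabaccacb
Stack-based adjacent duplicate removal:
  Read 'd': push. Stack: d
  Read 'c': push. Stack: dc
  Read 'a': push. Stack: dca
  Read 'b': push. Stack: dcab
  Read 'a': push. Stack: dcaba
  Read 'c': push. Stack: dcabac
  Read 'c': matches stack top 'c' => pop. Stack: dcaba
  Read 'a': matches stack top 'a' => pop. Stack: dcab
  Read 'c': push. Stack: dcabc
  Read 'b': push. Stack: dcabcb
Final stack: "dcabcb" (length 6)

6


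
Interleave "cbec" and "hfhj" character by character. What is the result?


Interleaving "cbec" and "hfhj":
  Position 0: 'c' from first, 'h' from second => "ch"
  Position 1: 'b' from first, 'f' from second => "bf"
  Position 2: 'e' from first, 'h' from second => "eh"
  Position 3: 'c' from first, 'j' from second => "cj"
Result: chbfehcj

chbfehcj


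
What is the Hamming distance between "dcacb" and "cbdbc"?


Comparing "dcacb" and "cbdbc" position by position:
  Position 0: 'd' vs 'c' => differ
  Position 1: 'c' vs 'b' => differ
  Position 2: 'a' vs 'd' => differ
  Position 3: 'c' vs 'b' => differ
  Position 4: 'b' vs 'c' => differ
Total differences (Hamming distance): 5

5


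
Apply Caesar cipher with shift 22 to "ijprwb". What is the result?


Caesar cipher: shift "ijprwb" by 22
  'i' (pos 8) + 22 = pos 4 = 'e'
  'j' (pos 9) + 22 = pos 5 = 'f'
  'p' (pos 15) + 22 = pos 11 = 'l'
  'r' (pos 17) + 22 = pos 13 = 'n'
  'w' (pos 22) + 22 = pos 18 = 's'
  'b' (pos 1) + 22 = pos 23 = 'x'
Result: eflnsx

eflnsx


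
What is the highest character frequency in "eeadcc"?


Input: eeadcc
Character counts:
  'a': 1
  'c': 2
  'd': 1
  'e': 2
Maximum frequency: 2

2


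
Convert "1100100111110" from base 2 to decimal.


Input: "1100100111110" in base 2
Positional expansion:
  Digit '1' (value 1) x 2^12 = 4096
  Digit '1' (value 1) x 2^11 = 2048
  Digit '0' (value 0) x 2^10 = 0
  Digit '0' (value 0) x 2^9 = 0
  Digit '1' (value 1) x 2^8 = 256
  Digit '0' (value 0) x 2^7 = 0
  Digit '0' (value 0) x 2^6 = 0
  Digit '1' (value 1) x 2^5 = 32
  Digit '1' (value 1) x 2^4 = 16
  Digit '1' (value 1) x 2^3 = 8
  Digit '1' (value 1) x 2^2 = 4
  Digit '1' (value 1) x 2^1 = 2
  Digit '0' (value 0) x 2^0 = 0
Sum = 6462

6462


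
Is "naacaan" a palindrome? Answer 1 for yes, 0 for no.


Input: naacaan
Reversed: naacaan
  Compare pos 0 ('n') with pos 6 ('n'): match
  Compare pos 1 ('a') with pos 5 ('a'): match
  Compare pos 2 ('a') with pos 4 ('a'): match
Result: palindrome

1


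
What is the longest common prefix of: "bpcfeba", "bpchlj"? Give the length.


Words: bpcfeba, bpchlj
  Position 0: all 'b' => match
  Position 1: all 'p' => match
  Position 2: all 'c' => match
  Position 3: ('f', 'h') => mismatch, stop
LCP = "bpc" (length 3)

3


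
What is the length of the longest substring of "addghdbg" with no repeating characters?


Input: "addghdbg"
Sliding window (track last position of each char):
  Position 0 ('a'): window [0,0] length 1 -- new best
  Position 1 ('d'): window [0,1] length 2 -- new best
  Position 2 ('d'): repeat (last at 1), move window start to 2
  Position 2 ('d'): window [2,2] length 1
  Position 3 ('g'): window [2,3] length 2
  Position 4 ('h'): window [2,4] length 3 -- new best
  Position 5 ('d'): repeat (last at 2), move window start to 3
  Position 5 ('d'): window [3,5] length 3
  Position 6 ('b'): window [3,6] length 4 -- new best
  Position 7 ('g'): repeat (last at 3), move window start to 4
  Position 7 ('g'): window [4,7] length 4
Longest substring with no repeats: "ghdb" with length 4

4


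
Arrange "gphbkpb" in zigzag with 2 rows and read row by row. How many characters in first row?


Zigzag "gphbkpb" into 2 rows:
Placing characters:
  'g' => row 0
  'p' => row 1
  'h' => row 0
  'b' => row 1
  'k' => row 0
  'p' => row 1
  'b' => row 0
Rows:
  Row 0: "ghkb"
  Row 1: "pbp"
First row length: 4

4


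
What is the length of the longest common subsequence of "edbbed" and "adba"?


LCS of "edbbed" and "adba"
DP table:
           a    d    b    a
      0    0    0    0    0
  e   0    0    0    0    0
  d   0    0    1    1    1
  b   0    0    1    2    2
  b   0    0    1    2    2
  e   0    0    1    2    2
  d   0    0    1    2    2
LCS length = dp[6][4] = 2

2


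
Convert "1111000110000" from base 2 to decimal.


Input: "1111000110000" in base 2
Positional expansion:
  Digit '1' (value 1) x 2^12 = 4096
  Digit '1' (value 1) x 2^11 = 2048
  Digit '1' (value 1) x 2^10 = 1024
  Digit '1' (value 1) x 2^9 = 512
  Digit '0' (value 0) x 2^8 = 0
  Digit '0' (value 0) x 2^7 = 0
  Digit '0' (value 0) x 2^6 = 0
  Digit '1' (value 1) x 2^5 = 32
  Digit '1' (value 1) x 2^4 = 16
  Digit '0' (value 0) x 2^3 = 0
  Digit '0' (value 0) x 2^2 = 0
  Digit '0' (value 0) x 2^1 = 0
  Digit '0' (value 0) x 2^0 = 0
Sum = 7728

7728


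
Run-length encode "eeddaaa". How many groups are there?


Input: eeddaaa
Scanning for consecutive runs:
  Group 1: 'e' x 2 (positions 0-1)
  Group 2: 'd' x 2 (positions 2-3)
  Group 3: 'a' x 3 (positions 4-6)
Total groups: 3

3


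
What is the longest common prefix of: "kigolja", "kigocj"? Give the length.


Words: kigolja, kigocj
  Position 0: all 'k' => match
  Position 1: all 'i' => match
  Position 2: all 'g' => match
  Position 3: all 'o' => match
  Position 4: ('l', 'c') => mismatch, stop
LCP = "kigo" (length 4)

4


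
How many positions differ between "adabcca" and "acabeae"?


Comparing "adabcca" and "acabeae" position by position:
  Position 0: 'a' vs 'a' => same
  Position 1: 'd' vs 'c' => DIFFER
  Position 2: 'a' vs 'a' => same
  Position 3: 'b' vs 'b' => same
  Position 4: 'c' vs 'e' => DIFFER
  Position 5: 'c' vs 'a' => DIFFER
  Position 6: 'a' vs 'e' => DIFFER
Positions that differ: 4

4


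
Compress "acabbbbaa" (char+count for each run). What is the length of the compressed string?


Input: acabbbbaa
Runs:
  'a' x 1 => "a1"
  'c' x 1 => "c1"
  'a' x 1 => "a1"
  'b' x 4 => "b4"
  'a' x 2 => "a2"
Compressed: "a1c1a1b4a2"
Compressed length: 10

10


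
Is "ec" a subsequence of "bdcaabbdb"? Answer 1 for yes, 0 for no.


Check if "ec" is a subsequence of "bdcaabbdb"
Greedy scan:
  Position 0 ('b'): no match needed
  Position 1 ('d'): no match needed
  Position 2 ('c'): no match needed
  Position 3 ('a'): no match needed
  Position 4 ('a'): no match needed
  Position 5 ('b'): no match needed
  Position 6 ('b'): no match needed
  Position 7 ('d'): no match needed
  Position 8 ('b'): no match needed
Only matched 0/2 characters => not a subsequence

0


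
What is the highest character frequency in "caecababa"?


Input: caecababa
Character counts:
  'a': 4
  'b': 2
  'c': 2
  'e': 1
Maximum frequency: 4

4


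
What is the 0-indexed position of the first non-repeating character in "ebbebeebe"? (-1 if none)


Input: ebbebeebe
Character frequencies:
  'b': 4
  'e': 5
Scanning left to right for freq == 1:
  Position 0 ('e'): freq=5, skip
  Position 1 ('b'): freq=4, skip
  Position 2 ('b'): freq=4, skip
  Position 3 ('e'): freq=5, skip
  Position 4 ('b'): freq=4, skip
  Position 5 ('e'): freq=5, skip
  Position 6 ('e'): freq=5, skip
  Position 7 ('b'): freq=4, skip
  Position 8 ('e'): freq=5, skip
  No unique character found => answer = -1

-1


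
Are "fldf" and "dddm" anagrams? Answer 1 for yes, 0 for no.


Strings: "fldf", "dddm"
Sorted first:  dffl
Sorted second: dddm
Differ at position 1: 'f' vs 'd' => not anagrams

0


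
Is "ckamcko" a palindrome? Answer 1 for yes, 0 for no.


Input: ckamcko
Reversed: okcmakc
  Compare pos 0 ('c') with pos 6 ('o'): MISMATCH
  Compare pos 1 ('k') with pos 5 ('k'): match
  Compare pos 2 ('a') with pos 4 ('c'): MISMATCH
Result: not a palindrome

0


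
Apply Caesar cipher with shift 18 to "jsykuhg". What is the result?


Caesar cipher: shift "jsykuhg" by 18
  'j' (pos 9) + 18 = pos 1 = 'b'
  's' (pos 18) + 18 = pos 10 = 'k'
  'y' (pos 24) + 18 = pos 16 = 'q'
  'k' (pos 10) + 18 = pos 2 = 'c'
  'u' (pos 20) + 18 = pos 12 = 'm'
  'h' (pos 7) + 18 = pos 25 = 'z'
  'g' (pos 6) + 18 = pos 24 = 'y'
Result: bkqcmzy

bkqcmzy


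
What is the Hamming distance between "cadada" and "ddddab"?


Comparing "cadada" and "ddddab" position by position:
  Position 0: 'c' vs 'd' => differ
  Position 1: 'a' vs 'd' => differ
  Position 2: 'd' vs 'd' => same
  Position 3: 'a' vs 'd' => differ
  Position 4: 'd' vs 'a' => differ
  Position 5: 'a' vs 'b' => differ
Total differences (Hamming distance): 5

5


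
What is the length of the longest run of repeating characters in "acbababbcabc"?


Input: "acbababbcabc"
Scanning for longest run:
  Position 1 ('c'): new char, reset run to 1
  Position 2 ('b'): new char, reset run to 1
  Position 3 ('a'): new char, reset run to 1
  Position 4 ('b'): new char, reset run to 1
  Position 5 ('a'): new char, reset run to 1
  Position 6 ('b'): new char, reset run to 1
  Position 7 ('b'): continues run of 'b', length=2
  Position 8 ('c'): new char, reset run to 1
  Position 9 ('a'): new char, reset run to 1
  Position 10 ('b'): new char, reset run to 1
  Position 11 ('c'): new char, reset run to 1
Longest run: 'b' with length 2

2


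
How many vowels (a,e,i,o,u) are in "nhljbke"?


Input: nhljbke
Checking each character:
  'n' at position 0: consonant
  'h' at position 1: consonant
  'l' at position 2: consonant
  'j' at position 3: consonant
  'b' at position 4: consonant
  'k' at position 5: consonant
  'e' at position 6: vowel (running total: 1)
Total vowels: 1

1


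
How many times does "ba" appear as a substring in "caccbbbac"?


Searching for "ba" in "caccbbbac"
Scanning each position:
  Position 0: "ca" => no
  Position 1: "ac" => no
  Position 2: "cc" => no
  Position 3: "cb" => no
  Position 4: "bb" => no
  Position 5: "bb" => no
  Position 6: "ba" => MATCH
  Position 7: "ac" => no
Total occurrences: 1

1


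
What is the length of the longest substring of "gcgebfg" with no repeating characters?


Input: "gcgebfg"
Sliding window (track last position of each char):
  Position 0 ('g'): window [0,0] length 1 -- new best
  Position 1 ('c'): window [0,1] length 2 -- new best
  Position 2 ('g'): repeat (last at 0), move window start to 1
  Position 2 ('g'): window [1,2] length 2
  Position 3 ('e'): window [1,3] length 3 -- new best
  Position 4 ('b'): window [1,4] length 4 -- new best
  Position 5 ('f'): window [1,5] length 5 -- new best
  Position 6 ('g'): repeat (last at 2), move window start to 3
  Position 6 ('g'): window [3,6] length 4
Longest substring with no repeats: "cgebf" with length 5

5


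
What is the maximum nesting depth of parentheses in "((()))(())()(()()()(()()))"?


Input: "((()))(())()(()()()(()()))"
Tracking depth:
  Position 0 '(': depth becomes 1
  Position 1 '(': depth becomes 2
  Position 2 '(': depth becomes 3
  Position 3 ')': depth becomes 2
  Position 4 ')': depth becomes 1
  Position 5 ')': depth becomes 0
  Position 6 '(': depth becomes 1
  Position 7 '(': depth becomes 2
  Position 8 ')': depth becomes 1
  Position 9 ')': depth becomes 0
  Position 10 '(': depth becomes 1
  Position 11 ')': depth becomes 0
  Position 12 '(': depth becomes 1
  Position 13 '(': depth becomes 2
  Position 14 ')': depth becomes 1
  Position 15 '(': depth becomes 2
  Position 16 ')': depth becomes 1
  Position 17 '(': depth becomes 2
  Position 18 ')': depth becomes 1
  Position 19 '(': depth becomes 2
  Position 20 '(': depth becomes 3
  Position 21 ')': depth becomes 2
  Position 22 '(': depth becomes 3
  Position 23 ')': depth becomes 2
  Position 24 ')': depth becomes 1
  Position 25 ')': depth becomes 0
Maximum depth reached: 3

3


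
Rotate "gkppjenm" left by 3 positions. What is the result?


Input: "gkppjenm", rotate left by 3
First 3 characters: "gkp"
Remaining characters: "pjenm"
Concatenate remaining + first: "pjenm" + "gkp" = "pjenmgkp"

pjenmgkp


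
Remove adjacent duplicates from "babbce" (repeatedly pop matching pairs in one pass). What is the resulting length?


Input: babbce
Stack-based adjacent duplicate removal:
  Read 'b': push. Stack: b
  Read 'a': push. Stack: ba
  Read 'b': push. Stack: bab
  Read 'b': matches stack top 'b' => pop. Stack: ba
  Read 'c': push. Stack: bac
  Read 'e': push. Stack: bace
Final stack: "bace" (length 4)

4


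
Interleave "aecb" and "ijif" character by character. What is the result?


Interleaving "aecb" and "ijif":
  Position 0: 'a' from first, 'i' from second => "ai"
  Position 1: 'e' from first, 'j' from second => "ej"
  Position 2: 'c' from first, 'i' from second => "ci"
  Position 3: 'b' from first, 'f' from second => "bf"
Result: aiejcibf

aiejcibf


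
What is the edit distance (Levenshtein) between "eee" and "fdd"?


Computing edit distance: "eee" -> "fdd"
DP table:
           f    d    d
      0    1    2    3
  e   1    1    2    3
  e   2    2    2    3
  e   3    3    3    3
Edit distance = dp[3][3] = 3

3


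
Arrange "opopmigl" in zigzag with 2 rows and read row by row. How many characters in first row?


Zigzag "opopmigl" into 2 rows:
Placing characters:
  'o' => row 0
  'p' => row 1
  'o' => row 0
  'p' => row 1
  'm' => row 0
  'i' => row 1
  'g' => row 0
  'l' => row 1
Rows:
  Row 0: "oomg"
  Row 1: "ppil"
First row length: 4

4


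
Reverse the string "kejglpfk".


Input: kejglpfk
Reading characters right to left:
  Position 7: 'k'
  Position 6: 'f'
  Position 5: 'p'
  Position 4: 'l'
  Position 3: 'g'
  Position 2: 'j'
  Position 1: 'e'
  Position 0: 'k'
Reversed: kfplgjek

kfplgjek


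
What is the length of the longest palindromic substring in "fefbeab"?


Input: "fefbeab"
Checking substrings for palindromes:
  [0:3] "fef" (len 3) => palindrome
Longest palindromic substring: "fef" with length 3

3


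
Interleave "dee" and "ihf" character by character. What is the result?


Interleaving "dee" and "ihf":
  Position 0: 'd' from first, 'i' from second => "di"
  Position 1: 'e' from first, 'h' from second => "eh"
  Position 2: 'e' from first, 'f' from second => "ef"
Result: diehef

diehef


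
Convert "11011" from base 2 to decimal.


Input: "11011" in base 2
Positional expansion:
  Digit '1' (value 1) x 2^4 = 16
  Digit '1' (value 1) x 2^3 = 8
  Digit '0' (value 0) x 2^2 = 0
  Digit '1' (value 1) x 2^1 = 2
  Digit '1' (value 1) x 2^0 = 1
Sum = 27

27


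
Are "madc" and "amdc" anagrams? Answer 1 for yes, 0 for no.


Strings: "madc", "amdc"
Sorted first:  acdm
Sorted second: acdm
Sorted forms match => anagrams

1


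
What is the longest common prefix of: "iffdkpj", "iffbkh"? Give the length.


Words: iffdkpj, iffbkh
  Position 0: all 'i' => match
  Position 1: all 'f' => match
  Position 2: all 'f' => match
  Position 3: ('d', 'b') => mismatch, stop
LCP = "iff" (length 3)

3


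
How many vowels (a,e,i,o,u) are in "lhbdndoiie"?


Input: lhbdndoiie
Checking each character:
  'l' at position 0: consonant
  'h' at position 1: consonant
  'b' at position 2: consonant
  'd' at position 3: consonant
  'n' at position 4: consonant
  'd' at position 5: consonant
  'o' at position 6: vowel (running total: 1)
  'i' at position 7: vowel (running total: 2)
  'i' at position 8: vowel (running total: 3)
  'e' at position 9: vowel (running total: 4)
Total vowels: 4

4


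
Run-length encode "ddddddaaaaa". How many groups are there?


Input: ddddddaaaaa
Scanning for consecutive runs:
  Group 1: 'd' x 6 (positions 0-5)
  Group 2: 'a' x 5 (positions 6-10)
Total groups: 2

2


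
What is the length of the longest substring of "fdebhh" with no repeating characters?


Input: "fdebhh"
Sliding window (track last position of each char):
  Position 0 ('f'): window [0,0] length 1 -- new best
  Position 1 ('d'): window [0,1] length 2 -- new best
  Position 2 ('e'): window [0,2] length 3 -- new best
  Position 3 ('b'): window [0,3] length 4 -- new best
  Position 4 ('h'): window [0,4] length 5 -- new best
  Position 5 ('h'): repeat (last at 4), move window start to 5
  Position 5 ('h'): window [5,5] length 1
Longest substring with no repeats: "fdebh" with length 5

5


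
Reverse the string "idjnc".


Input: idjnc
Reading characters right to left:
  Position 4: 'c'
  Position 3: 'n'
  Position 2: 'j'
  Position 1: 'd'
  Position 0: 'i'
Reversed: cnjdi

cnjdi


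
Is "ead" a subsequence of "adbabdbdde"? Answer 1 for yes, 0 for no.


Check if "ead" is a subsequence of "adbabdbdde"
Greedy scan:
  Position 0 ('a'): no match needed
  Position 1 ('d'): no match needed
  Position 2 ('b'): no match needed
  Position 3 ('a'): no match needed
  Position 4 ('b'): no match needed
  Position 5 ('d'): no match needed
  Position 6 ('b'): no match needed
  Position 7 ('d'): no match needed
  Position 8 ('d'): no match needed
  Position 9 ('e'): matches sub[0] = 'e'
Only matched 1/3 characters => not a subsequence

0


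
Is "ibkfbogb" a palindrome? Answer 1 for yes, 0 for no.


Input: ibkfbogb
Reversed: bgobfkbi
  Compare pos 0 ('i') with pos 7 ('b'): MISMATCH
  Compare pos 1 ('b') with pos 6 ('g'): MISMATCH
  Compare pos 2 ('k') with pos 5 ('o'): MISMATCH
  Compare pos 3 ('f') with pos 4 ('b'): MISMATCH
Result: not a palindrome

0


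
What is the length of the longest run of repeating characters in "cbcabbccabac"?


Input: "cbcabbccabac"
Scanning for longest run:
  Position 1 ('b'): new char, reset run to 1
  Position 2 ('c'): new char, reset run to 1
  Position 3 ('a'): new char, reset run to 1
  Position 4 ('b'): new char, reset run to 1
  Position 5 ('b'): continues run of 'b', length=2
  Position 6 ('c'): new char, reset run to 1
  Position 7 ('c'): continues run of 'c', length=2
  Position 8 ('a'): new char, reset run to 1
  Position 9 ('b'): new char, reset run to 1
  Position 10 ('a'): new char, reset run to 1
  Position 11 ('c'): new char, reset run to 1
Longest run: 'b' with length 2

2


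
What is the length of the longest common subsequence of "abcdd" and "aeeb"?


LCS of "abcdd" and "aeeb"
DP table:
           a    e    e    b
      0    0    0    0    0
  a   0    1    1    1    1
  b   0    1    1    1    2
  c   0    1    1    1    2
  d   0    1    1    1    2
  d   0    1    1    1    2
LCS length = dp[5][4] = 2

2


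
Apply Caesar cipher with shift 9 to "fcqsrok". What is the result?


Caesar cipher: shift "fcqsrok" by 9
  'f' (pos 5) + 9 = pos 14 = 'o'
  'c' (pos 2) + 9 = pos 11 = 'l'
  'q' (pos 16) + 9 = pos 25 = 'z'
  's' (pos 18) + 9 = pos 1 = 'b'
  'r' (pos 17) + 9 = pos 0 = 'a'
  'o' (pos 14) + 9 = pos 23 = 'x'
  'k' (pos 10) + 9 = pos 19 = 't'
Result: olzbaxt

olzbaxt


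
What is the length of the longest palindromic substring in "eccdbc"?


Input: "eccdbc"
Checking substrings for palindromes:
  [1:3] "cc" (len 2) => palindrome
Longest palindromic substring: "cc" with length 2

2


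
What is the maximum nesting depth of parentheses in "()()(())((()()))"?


Input: "()()(())((()()))"
Tracking depth:
  Position 0 '(': depth becomes 1
  Position 1 ')': depth becomes 0
  Position 2 '(': depth becomes 1
  Position 3 ')': depth becomes 0
  Position 4 '(': depth becomes 1
  Position 5 '(': depth becomes 2
  Position 6 ')': depth becomes 1
  Position 7 ')': depth becomes 0
  Position 8 '(': depth becomes 1
  Position 9 '(': depth becomes 2
  Position 10 '(': depth becomes 3
  Position 11 ')': depth becomes 2
  Position 12 '(': depth becomes 3
  Position 13 ')': depth becomes 2
  Position 14 ')': depth becomes 1
  Position 15 ')': depth becomes 0
Maximum depth reached: 3

3


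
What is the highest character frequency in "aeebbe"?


Input: aeebbe
Character counts:
  'a': 1
  'b': 2
  'e': 3
Maximum frequency: 3

3


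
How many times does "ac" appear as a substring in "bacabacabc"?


Searching for "ac" in "bacabacabc"
Scanning each position:
  Position 0: "ba" => no
  Position 1: "ac" => MATCH
  Position 2: "ca" => no
  Position 3: "ab" => no
  Position 4: "ba" => no
  Position 5: "ac" => MATCH
  Position 6: "ca" => no
  Position 7: "ab" => no
  Position 8: "bc" => no
Total occurrences: 2

2


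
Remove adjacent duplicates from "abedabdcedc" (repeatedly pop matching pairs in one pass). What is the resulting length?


Input: abedabdcedc
Stack-based adjacent duplicate removal:
  Read 'a': push. Stack: a
  Read 'b': push. Stack: ab
  Read 'e': push. Stack: abe
  Read 'd': push. Stack: abed
  Read 'a': push. Stack: abeda
  Read 'b': push. Stack: abedab
  Read 'd': push. Stack: abedabd
  Read 'c': push. Stack: abedabdc
  Read 'e': push. Stack: abedabdce
  Read 'd': push. Stack: abedabdced
  Read 'c': push. Stack: abedabdcedc
Final stack: "abedabdcedc" (length 11)

11


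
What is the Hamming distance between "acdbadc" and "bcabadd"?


Comparing "acdbadc" and "bcabadd" position by position:
  Position 0: 'a' vs 'b' => differ
  Position 1: 'c' vs 'c' => same
  Position 2: 'd' vs 'a' => differ
  Position 3: 'b' vs 'b' => same
  Position 4: 'a' vs 'a' => same
  Position 5: 'd' vs 'd' => same
  Position 6: 'c' vs 'd' => differ
Total differences (Hamming distance): 3

3


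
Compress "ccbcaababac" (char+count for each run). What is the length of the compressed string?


Input: ccbcaababac
Runs:
  'c' x 2 => "c2"
  'b' x 1 => "b1"
  'c' x 1 => "c1"
  'a' x 2 => "a2"
  'b' x 1 => "b1"
  'a' x 1 => "a1"
  'b' x 1 => "b1"
  'a' x 1 => "a1"
  'c' x 1 => "c1"
Compressed: "c2b1c1a2b1a1b1a1c1"
Compressed length: 18

18


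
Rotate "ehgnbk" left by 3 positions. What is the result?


Input: "ehgnbk", rotate left by 3
First 3 characters: "ehg"
Remaining characters: "nbk"
Concatenate remaining + first: "nbk" + "ehg" = "nbkehg"

nbkehg


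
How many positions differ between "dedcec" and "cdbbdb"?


Comparing "dedcec" and "cdbbdb" position by position:
  Position 0: 'd' vs 'c' => DIFFER
  Position 1: 'e' vs 'd' => DIFFER
  Position 2: 'd' vs 'b' => DIFFER
  Position 3: 'c' vs 'b' => DIFFER
  Position 4: 'e' vs 'd' => DIFFER
  Position 5: 'c' vs 'b' => DIFFER
Positions that differ: 6

6


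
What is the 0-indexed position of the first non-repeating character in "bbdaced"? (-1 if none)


Input: bbdaced
Character frequencies:
  'a': 1
  'b': 2
  'c': 1
  'd': 2
  'e': 1
Scanning left to right for freq == 1:
  Position 0 ('b'): freq=2, skip
  Position 1 ('b'): freq=2, skip
  Position 2 ('d'): freq=2, skip
  Position 3 ('a'): unique! => answer = 3

3


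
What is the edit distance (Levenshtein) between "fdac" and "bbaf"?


Computing edit distance: "fdac" -> "bbaf"
DP table:
           b    b    a    f
      0    1    2    3    4
  f   1    1    2    3    3
  d   2    2    2    3    4
  a   3    3    3    2    3
  c   4    4    4    3    3
Edit distance = dp[4][4] = 3

3


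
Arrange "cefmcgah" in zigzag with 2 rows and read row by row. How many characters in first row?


Zigzag "cefmcgah" into 2 rows:
Placing characters:
  'c' => row 0
  'e' => row 1
  'f' => row 0
  'm' => row 1
  'c' => row 0
  'g' => row 1
  'a' => row 0
  'h' => row 1
Rows:
  Row 0: "cfca"
  Row 1: "emgh"
First row length: 4

4


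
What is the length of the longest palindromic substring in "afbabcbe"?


Input: "afbabcbe"
Checking substrings for palindromes:
  [2:5] "bab" (len 3) => palindrome
  [4:7] "bcb" (len 3) => palindrome
Longest palindromic substring: "bab" with length 3

3


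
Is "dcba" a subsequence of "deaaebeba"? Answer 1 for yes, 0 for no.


Check if "dcba" is a subsequence of "deaaebeba"
Greedy scan:
  Position 0 ('d'): matches sub[0] = 'd'
  Position 1 ('e'): no match needed
  Position 2 ('a'): no match needed
  Position 3 ('a'): no match needed
  Position 4 ('e'): no match needed
  Position 5 ('b'): no match needed
  Position 6 ('e'): no match needed
  Position 7 ('b'): no match needed
  Position 8 ('a'): no match needed
Only matched 1/4 characters => not a subsequence

0


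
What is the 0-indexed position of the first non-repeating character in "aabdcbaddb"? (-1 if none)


Input: aabdcbaddb
Character frequencies:
  'a': 3
  'b': 3
  'c': 1
  'd': 3
Scanning left to right for freq == 1:
  Position 0 ('a'): freq=3, skip
  Position 1 ('a'): freq=3, skip
  Position 2 ('b'): freq=3, skip
  Position 3 ('d'): freq=3, skip
  Position 4 ('c'): unique! => answer = 4

4


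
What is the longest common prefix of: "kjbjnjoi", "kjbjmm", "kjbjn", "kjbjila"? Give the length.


Words: kjbjnjoi, kjbjmm, kjbjn, kjbjila
  Position 0: all 'k' => match
  Position 1: all 'j' => match
  Position 2: all 'b' => match
  Position 3: all 'j' => match
  Position 4: ('n', 'm', 'n', 'i') => mismatch, stop
LCP = "kjbj" (length 4)

4


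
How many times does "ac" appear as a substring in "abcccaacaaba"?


Searching for "ac" in "abcccaacaaba"
Scanning each position:
  Position 0: "ab" => no
  Position 1: "bc" => no
  Position 2: "cc" => no
  Position 3: "cc" => no
  Position 4: "ca" => no
  Position 5: "aa" => no
  Position 6: "ac" => MATCH
  Position 7: "ca" => no
  Position 8: "aa" => no
  Position 9: "ab" => no
  Position 10: "ba" => no
Total occurrences: 1

1


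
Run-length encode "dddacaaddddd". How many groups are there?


Input: dddacaaddddd
Scanning for consecutive runs:
  Group 1: 'd' x 3 (positions 0-2)
  Group 2: 'a' x 1 (positions 3-3)
  Group 3: 'c' x 1 (positions 4-4)
  Group 4: 'a' x 2 (positions 5-6)
  Group 5: 'd' x 5 (positions 7-11)
Total groups: 5

5


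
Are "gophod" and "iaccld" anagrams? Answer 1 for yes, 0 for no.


Strings: "gophod", "iaccld"
Sorted first:  dghoop
Sorted second: accdil
Differ at position 0: 'd' vs 'a' => not anagrams

0


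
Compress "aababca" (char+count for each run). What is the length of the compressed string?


Input: aababca
Runs:
  'a' x 2 => "a2"
  'b' x 1 => "b1"
  'a' x 1 => "a1"
  'b' x 1 => "b1"
  'c' x 1 => "c1"
  'a' x 1 => "a1"
Compressed: "a2b1a1b1c1a1"
Compressed length: 12

12


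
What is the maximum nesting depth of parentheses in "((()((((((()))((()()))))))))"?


Input: "((()((((((()))((()()))))))))"
Tracking depth:
  Position 0 '(': depth becomes 1
  Position 1 '(': depth becomes 2
  Position 2 '(': depth becomes 3
  Position 3 ')': depth becomes 2
  Position 4 '(': depth becomes 3
  Position 5 '(': depth becomes 4
  Position 6 '(': depth becomes 5
  Position 7 '(': depth becomes 6
  Position 8 '(': depth becomes 7
  Position 9 '(': depth becomes 8
  Position 10 '(': depth becomes 9
  Position 11 ')': depth becomes 8
  Position 12 ')': depth becomes 7
  Position 13 ')': depth becomes 6
  Position 14 '(': depth becomes 7
  Position 15 '(': depth becomes 8
  Position 16 '(': depth becomes 9
  Position 17 ')': depth becomes 8
  Position 18 '(': depth becomes 9
  Position 19 ')': depth becomes 8
  Position 20 ')': depth becomes 7
  Position 21 ')': depth becomes 6
  Position 22 ')': depth becomes 5
  Position 23 ')': depth becomes 4
  Position 24 ')': depth becomes 3
  Position 25 ')': depth becomes 2
  Position 26 ')': depth becomes 1
  Position 27 ')': depth becomes 0
Maximum depth reached: 9

9


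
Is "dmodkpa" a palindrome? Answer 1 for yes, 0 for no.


Input: dmodkpa
Reversed: apkdomd
  Compare pos 0 ('d') with pos 6 ('a'): MISMATCH
  Compare pos 1 ('m') with pos 5 ('p'): MISMATCH
  Compare pos 2 ('o') with pos 4 ('k'): MISMATCH
Result: not a palindrome

0


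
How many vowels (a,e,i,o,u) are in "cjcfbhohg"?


Input: cjcfbhohg
Checking each character:
  'c' at position 0: consonant
  'j' at position 1: consonant
  'c' at position 2: consonant
  'f' at position 3: consonant
  'b' at position 4: consonant
  'h' at position 5: consonant
  'o' at position 6: vowel (running total: 1)
  'h' at position 7: consonant
  'g' at position 8: consonant
Total vowels: 1

1


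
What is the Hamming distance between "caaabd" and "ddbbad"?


Comparing "caaabd" and "ddbbad" position by position:
  Position 0: 'c' vs 'd' => differ
  Position 1: 'a' vs 'd' => differ
  Position 2: 'a' vs 'b' => differ
  Position 3: 'a' vs 'b' => differ
  Position 4: 'b' vs 'a' => differ
  Position 5: 'd' vs 'd' => same
Total differences (Hamming distance): 5

5


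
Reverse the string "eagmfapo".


Input: eagmfapo
Reading characters right to left:
  Position 7: 'o'
  Position 6: 'p'
  Position 5: 'a'
  Position 4: 'f'
  Position 3: 'm'
  Position 2: 'g'
  Position 1: 'a'
  Position 0: 'e'
Reversed: opafmgae

opafmgae


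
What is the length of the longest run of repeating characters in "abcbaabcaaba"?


Input: "abcbaabcaaba"
Scanning for longest run:
  Position 1 ('b'): new char, reset run to 1
  Position 2 ('c'): new char, reset run to 1
  Position 3 ('b'): new char, reset run to 1
  Position 4 ('a'): new char, reset run to 1
  Position 5 ('a'): continues run of 'a', length=2
  Position 6 ('b'): new char, reset run to 1
  Position 7 ('c'): new char, reset run to 1
  Position 8 ('a'): new char, reset run to 1
  Position 9 ('a'): continues run of 'a', length=2
  Position 10 ('b'): new char, reset run to 1
  Position 11 ('a'): new char, reset run to 1
Longest run: 'a' with length 2

2


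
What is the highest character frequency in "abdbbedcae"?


Input: abdbbedcae
Character counts:
  'a': 2
  'b': 3
  'c': 1
  'd': 2
  'e': 2
Maximum frequency: 3

3


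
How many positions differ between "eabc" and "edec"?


Comparing "eabc" and "edec" position by position:
  Position 0: 'e' vs 'e' => same
  Position 1: 'a' vs 'd' => DIFFER
  Position 2: 'b' vs 'e' => DIFFER
  Position 3: 'c' vs 'c' => same
Positions that differ: 2

2


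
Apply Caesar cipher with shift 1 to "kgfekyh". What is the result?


Caesar cipher: shift "kgfekyh" by 1
  'k' (pos 10) + 1 = pos 11 = 'l'
  'g' (pos 6) + 1 = pos 7 = 'h'
  'f' (pos 5) + 1 = pos 6 = 'g'
  'e' (pos 4) + 1 = pos 5 = 'f'
  'k' (pos 10) + 1 = pos 11 = 'l'
  'y' (pos 24) + 1 = pos 25 = 'z'
  'h' (pos 7) + 1 = pos 8 = 'i'
Result: lhgflzi

lhgflzi


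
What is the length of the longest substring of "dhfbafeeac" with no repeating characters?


Input: "dhfbafeeac"
Sliding window (track last position of each char):
  Position 0 ('d'): window [0,0] length 1 -- new best
  Position 1 ('h'): window [0,1] length 2 -- new best
  Position 2 ('f'): window [0,2] length 3 -- new best
  Position 3 ('b'): window [0,3] length 4 -- new best
  Position 4 ('a'): window [0,4] length 5 -- new best
  Position 5 ('f'): repeat (last at 2), move window start to 3
  Position 5 ('f'): window [3,5] length 3
  Position 6 ('e'): window [3,6] length 4
  Position 7 ('e'): repeat (last at 6), move window start to 7
  Position 7 ('e'): window [7,7] length 1
  Position 8 ('a'): window [7,8] length 2
  Position 9 ('c'): window [7,9] length 3
Longest substring with no repeats: "dhfba" with length 5

5
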